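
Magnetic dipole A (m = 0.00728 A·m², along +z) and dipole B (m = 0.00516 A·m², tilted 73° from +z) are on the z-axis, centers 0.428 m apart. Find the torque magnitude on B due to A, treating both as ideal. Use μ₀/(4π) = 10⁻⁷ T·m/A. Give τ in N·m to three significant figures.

Dipole B is on the axis of dipole A, so B₁ there is axial: B₁ = (μ₀/4π)·2m₁/r³ along +z.
B₁ = 2(10⁻⁷)(0.00728)/(0.428)³ = 1.857×10⁻⁸ T.
τ = m₂ B₁ sinθ.
τ = (0.00516)(1.857×10⁻⁸)·sin73° = 9.164×10⁻¹¹ N·m.

τ ≈ 9.16×10⁻¹¹ N·m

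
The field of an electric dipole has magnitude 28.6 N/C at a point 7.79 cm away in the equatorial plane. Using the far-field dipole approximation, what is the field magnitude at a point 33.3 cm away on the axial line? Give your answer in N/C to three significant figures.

Dipole fields scale as 1/r³ in the far field.
The axial field is twice the equatorial field at the same r, so the geometry factor is 2/1.
E₂ = E₁ · (2/1) · (r₁/r₂)³ = 28.6 · 2 · (7.79/33.3)³.
(r₁/r₂)³ = (0.2339)³ = 0.0128.
E₂ ≈ 0.7323 N/C.

E ≈ 0.732 N/C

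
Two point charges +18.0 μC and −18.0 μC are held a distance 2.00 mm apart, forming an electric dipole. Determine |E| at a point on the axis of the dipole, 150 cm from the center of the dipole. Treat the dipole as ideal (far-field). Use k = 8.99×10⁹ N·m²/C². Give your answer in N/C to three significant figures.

E ≈ 192 N/C

Dipole moment p = qd = (1.80×10⁻⁵ C)(0.00200 m) = 3.60×10⁻⁸ C·m.
On the dipole axis E = 2kp/r³.
E = 2·(8.99×10⁹)(3.60×10⁻⁸) / (1.50)³ = 191.8 N/C.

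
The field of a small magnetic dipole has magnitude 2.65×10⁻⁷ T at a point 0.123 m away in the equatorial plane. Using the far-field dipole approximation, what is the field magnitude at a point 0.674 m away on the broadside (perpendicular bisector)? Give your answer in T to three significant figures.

Dipole fields scale as 1/r³ in the far field; the geometry is the same at both points.
B₂ = B₁ · (r₁/r₂)³ = 2.65×10⁻⁷ · (0.123/0.674)³.
(r₁/r₂)³ = (0.1825)³ = 0.006078.
B₂ ≈ 1.611×10⁻⁹ T.

B ≈ 1.61×10⁻⁹ T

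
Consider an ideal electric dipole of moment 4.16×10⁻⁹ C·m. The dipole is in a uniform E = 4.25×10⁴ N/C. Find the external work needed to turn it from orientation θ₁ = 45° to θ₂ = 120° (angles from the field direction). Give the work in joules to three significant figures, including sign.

W ≈ 2.13×10⁻⁴ J

W_ext = ΔU = U(θ₂) − U(θ₁) = −pE cosθ₂ − (−pE cosθ₁) = pE(cosθ₁ − cosθ₂).
W = (4.16×10⁻⁹)(4.25×10⁴)·(cos45° − cos120°) = (1.768×10⁻⁴)·(+1.2071) = 2.134×10⁻⁴ J.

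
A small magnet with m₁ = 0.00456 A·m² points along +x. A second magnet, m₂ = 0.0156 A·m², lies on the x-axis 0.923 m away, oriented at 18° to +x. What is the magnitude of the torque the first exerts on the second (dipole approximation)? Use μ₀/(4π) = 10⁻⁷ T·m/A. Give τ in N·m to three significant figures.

τ ≈ 5.59×10⁻¹² N·m

Dipole B is on the axis of dipole A, so B₁ there is axial: B₁ = (μ₀/4π)·2m₁/r³ along +x.
B₁ = 2(10⁻⁷)(0.00456)/(0.923)³ = 1.160×10⁻⁹ T.
τ = m₂ B₁ sinθ.
τ = (0.0156)(1.160×10⁻⁹)·sin18° = 5.591×10⁻¹² N·m.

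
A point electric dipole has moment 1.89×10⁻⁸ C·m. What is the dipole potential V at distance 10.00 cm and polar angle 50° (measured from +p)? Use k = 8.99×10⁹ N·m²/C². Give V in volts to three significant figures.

The dipole potential is V = kp cosθ / r².
V = (8.99×10⁹)(1.89×10⁻⁸)·cos50° / (0.100)² = 1.092×10⁴ V.

V ≈ 1.09×10⁴ V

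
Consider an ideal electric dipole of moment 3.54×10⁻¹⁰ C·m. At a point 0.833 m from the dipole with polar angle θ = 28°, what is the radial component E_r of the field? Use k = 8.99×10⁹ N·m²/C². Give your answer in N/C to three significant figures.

E_r ≈ 9.72 N/C

For a dipole, E_r = (2kp cosθ)/r³.
kp/r³ = (8.99×10⁹)(3.54×10⁻¹⁰)/(0.833)³ = 5.506 N/C.
E_r = 2·5.506·cos28° = 9.723 N/C.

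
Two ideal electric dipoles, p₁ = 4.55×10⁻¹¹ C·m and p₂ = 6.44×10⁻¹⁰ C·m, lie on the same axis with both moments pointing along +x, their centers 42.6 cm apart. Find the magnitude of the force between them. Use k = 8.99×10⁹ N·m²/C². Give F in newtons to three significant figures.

On-axis field of dipole 1 at distance r: E = 2kp₁/r³. Force on dipole 2 is F = p₂·dE/dr (gradient along axis).
dE/dr = −6kp₁/r⁴, so |F| = 6kp₁p₂/r⁴ (attractive for aligned moments).
F = 6(8.99×10⁹)(4.55×10⁻¹¹)(6.44×10⁻¹⁰)/(0.426)⁴ = 4.799×10⁻⁸ N.

F ≈ 4.80×10⁻⁸ N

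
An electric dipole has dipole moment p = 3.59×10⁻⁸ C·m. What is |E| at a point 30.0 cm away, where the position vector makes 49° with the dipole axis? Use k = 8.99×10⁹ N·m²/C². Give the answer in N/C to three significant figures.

E ≈ 1.81×10⁴ N/C

At angle θ the dipole field magnitude is E = (kp/r³)·√(1 + 3cos²θ).
kp/r³ = (8.99×10⁹)(3.59×10⁻⁸) / (0.300)³ = 1.195×10⁴ N/C.
√(1 + 3cos²49°) = √(1 + 3·0.4304) = √2.2912 ≈ 1.5137.
E ≈ 1.195×10⁴ × 1.514 = 1.809×10⁴ N/C.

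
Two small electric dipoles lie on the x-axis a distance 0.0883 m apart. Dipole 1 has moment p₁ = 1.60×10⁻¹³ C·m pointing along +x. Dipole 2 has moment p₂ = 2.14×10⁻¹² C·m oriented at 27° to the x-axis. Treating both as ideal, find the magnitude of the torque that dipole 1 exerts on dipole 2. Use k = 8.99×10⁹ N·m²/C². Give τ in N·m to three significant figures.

The second dipole sits on the axis of the first, so the field there is axial: E₁ = 2kp₁/r³ along +x.
E₁ = 2(8.99×10⁹)(1.60×10⁻¹³)/(0.0883)³ = 4.179 N/C.
Torque on the second dipole: τ = p₂ E₁ sinθ.
τ = (2.14×10⁻¹²)(4.179)·sin27° = 4.060×10⁻¹² N·m.

τ ≈ 4.06×10⁻¹² N·m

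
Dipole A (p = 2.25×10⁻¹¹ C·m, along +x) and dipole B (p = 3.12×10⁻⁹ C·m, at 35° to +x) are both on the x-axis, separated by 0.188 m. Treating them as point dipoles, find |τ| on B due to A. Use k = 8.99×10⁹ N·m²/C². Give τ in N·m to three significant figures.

The second dipole sits on the axis of the first, so the field there is axial: E₁ = 2kp₁/r³ along +x.
E₁ = 2(8.99×10⁹)(2.25×10⁻¹¹)/(0.188)³ = 60.88 N/C.
Torque on the second dipole: τ = p₂ E₁ sinθ.
τ = (3.12×10⁻⁹)(60.88)·sin35° = 1.090×10⁻⁷ N·m.

τ ≈ 1.09×10⁻⁷ N·m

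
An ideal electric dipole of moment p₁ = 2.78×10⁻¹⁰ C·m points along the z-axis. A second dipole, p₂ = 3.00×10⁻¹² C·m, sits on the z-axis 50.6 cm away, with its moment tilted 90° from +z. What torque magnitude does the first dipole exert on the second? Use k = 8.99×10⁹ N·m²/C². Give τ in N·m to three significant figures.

τ ≈ 1.16×10⁻¹⁰ N·m

The second dipole sits on the axis of the first, so the field there is axial: E₁ = 2kp₁/r³ along +z.
E₁ = 2(8.99×10⁹)(2.78×10⁻¹⁰)/(0.506)³ = 38.58 N/C.
Torque on the second dipole: τ = p₂ E₁ sinθ.
τ = (3.00×10⁻¹²)(38.58)·sin90° = 1.157×10⁻¹⁰ N·m.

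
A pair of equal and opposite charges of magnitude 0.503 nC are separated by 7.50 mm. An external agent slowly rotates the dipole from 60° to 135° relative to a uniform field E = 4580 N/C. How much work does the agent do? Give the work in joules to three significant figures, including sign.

Dipole moment p = qd = (5.03×10⁻¹⁰ C)(0.00750 m) = 3.773×10⁻¹² C·m.
W_ext = ΔU = U(θ₂) − U(θ₁) = −pE cosθ₂ − (−pE cosθ₁) = pE(cosθ₁ − cosθ₂).
W = (3.773×10⁻¹²)(4580)·(cos60° − cos135°) = (1.728×10⁻⁸)·(+1.2071) = 2.086×10⁻⁸ J.

W ≈ 2.09×10⁻⁸ J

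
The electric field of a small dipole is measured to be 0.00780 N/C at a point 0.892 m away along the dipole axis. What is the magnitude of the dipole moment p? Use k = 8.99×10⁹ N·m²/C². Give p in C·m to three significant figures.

p ≈ 3.08×10⁻¹³ C·m

On axis E = 2kp/r³, so p = Er³/(2k).
p = (0.00780)·(0.892)³ / (2·8.99×10⁹) = 3.079×10⁻¹³ C·m.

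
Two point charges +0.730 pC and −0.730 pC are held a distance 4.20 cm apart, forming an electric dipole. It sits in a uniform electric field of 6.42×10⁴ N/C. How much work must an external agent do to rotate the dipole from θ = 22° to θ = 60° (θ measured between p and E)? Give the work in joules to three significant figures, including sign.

W ≈ 8.41×10⁻¹⁰ J

Dipole moment p = qd = (7.30×10⁻¹³ C)(0.0420 m) = 3.066×10⁻¹⁴ C·m.
W_ext = ΔU = U(θ₂) − U(θ₁) = −pE cosθ₂ − (−pE cosθ₁) = pE(cosθ₁ − cosθ₂).
W = (3.066×10⁻¹⁴)(6.42×10⁴)·(cos22° − cos60°) = (1.968×10⁻⁹)·(+0.4272) = 8.409×10⁻¹⁰ J.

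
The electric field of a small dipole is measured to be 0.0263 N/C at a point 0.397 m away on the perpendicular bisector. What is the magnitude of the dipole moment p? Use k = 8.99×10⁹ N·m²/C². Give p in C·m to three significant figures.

In the equatorial plane E = kp/r³, so p = Er³/(k).
p = (0.0263)·(0.397)³ / (8.99×10⁹) = 1.830×10⁻¹³ C·m.

p ≈ 1.83×10⁻¹³ C·m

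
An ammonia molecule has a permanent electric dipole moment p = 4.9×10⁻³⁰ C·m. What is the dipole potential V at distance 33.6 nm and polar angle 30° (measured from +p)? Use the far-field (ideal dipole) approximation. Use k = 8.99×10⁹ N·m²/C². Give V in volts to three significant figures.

The dipole potential is V = kp cosθ / r².
V = (8.99×10⁹)(4.90×10⁻³⁰)·cos30° / (3.36×10⁻⁸)² = 3.379×10⁻⁵ V.

V ≈ 3.38×10⁻⁵ V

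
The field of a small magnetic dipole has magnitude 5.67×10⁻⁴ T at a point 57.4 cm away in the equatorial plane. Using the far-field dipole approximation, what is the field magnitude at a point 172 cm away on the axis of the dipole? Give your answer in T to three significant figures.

Dipole fields scale as 1/r³ in the far field.
The axial field is twice the equatorial field at the same r, so the geometry factor is 2/1.
B₂ = B₁ · (2/1) · (r₁/r₂)³ = 5.67×10⁻⁴ · 2 · (57.4/172)³.
(r₁/r₂)³ = (0.3337)³ = 0.03717.
B₂ ≈ 4.215×10⁻⁵ T.

B ≈ 4.21×10⁻⁵ T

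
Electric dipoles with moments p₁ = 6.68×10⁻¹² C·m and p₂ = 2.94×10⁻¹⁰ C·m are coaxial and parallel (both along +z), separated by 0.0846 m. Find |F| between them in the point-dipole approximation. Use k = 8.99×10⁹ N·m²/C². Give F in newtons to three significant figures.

On-axis field of dipole 1 at distance r: E = 2kp₁/r³. Force on dipole 2 is F = p₂·dE/dr (gradient along axis).
dE/dr = −6kp₁/r⁴, so |F| = 6kp₁p₂/r⁴ (attractive for aligned moments).
F = 6(8.99×10⁹)(6.68×10⁻¹²)(2.94×10⁻¹⁰)/(0.0846)⁴ = 2.068×10⁻⁶ N.

F ≈ 2.07×10⁻⁶ N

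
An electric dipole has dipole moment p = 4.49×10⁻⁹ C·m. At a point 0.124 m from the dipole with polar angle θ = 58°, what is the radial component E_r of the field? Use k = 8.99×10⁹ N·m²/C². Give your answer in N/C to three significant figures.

E_r ≈ 2.24×10⁴ N/C

For a dipole, E_r = (2kp cosθ)/r³.
kp/r³ = (8.99×10⁹)(4.49×10⁻⁹)/(0.124)³ = 2.117×10⁴ N/C.
E_r = 2·2.117×10⁴·cos58° = 2.244×10⁴ N/C.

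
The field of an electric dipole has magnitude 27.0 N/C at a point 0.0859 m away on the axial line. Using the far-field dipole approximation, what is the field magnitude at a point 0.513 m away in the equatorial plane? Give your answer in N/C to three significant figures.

E ≈ 0.0634 N/C

Dipole fields scale as 1/r³ in the far field.
The axial field is twice the equatorial field at the same r, so the geometry factor is 1/2.
E₂ = E₁ · (1/2) · (r₁/r₂)³ = 27.0 · 0.5 · (0.0859/0.513)³.
(r₁/r₂)³ = (0.1674)³ = 0.004695.
E₂ ≈ 0.06338 N/C.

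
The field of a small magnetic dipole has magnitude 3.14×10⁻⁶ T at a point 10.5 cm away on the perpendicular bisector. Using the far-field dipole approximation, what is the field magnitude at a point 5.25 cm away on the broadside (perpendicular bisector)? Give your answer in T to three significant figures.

B ≈ 2.51×10⁻⁵ T

Dipole fields scale as 1/r³ in the far field; the geometry is the same at both points.
B₂ = B₁ · (r₁/r₂)³ = 3.14×10⁻⁶ · (10.5/5.25)³.
(r₁/r₂)³ = (2)³ = 8.
B₂ ≈ 2.512×10⁻⁵ T.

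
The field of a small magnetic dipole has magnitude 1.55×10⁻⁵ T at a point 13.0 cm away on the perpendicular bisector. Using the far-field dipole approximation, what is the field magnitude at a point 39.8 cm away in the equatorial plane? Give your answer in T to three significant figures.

Dipole fields scale as 1/r³ in the far field; the geometry is the same at both points.
B₂ = B₁ · (r₁/r₂)³ = 1.55×10⁻⁵ · (13.0/39.8)³.
(r₁/r₂)³ = (0.3266)³ = 0.03485.
B₂ ≈ 5.401×10⁻⁷ T.

B ≈ 5.40×10⁻⁷ T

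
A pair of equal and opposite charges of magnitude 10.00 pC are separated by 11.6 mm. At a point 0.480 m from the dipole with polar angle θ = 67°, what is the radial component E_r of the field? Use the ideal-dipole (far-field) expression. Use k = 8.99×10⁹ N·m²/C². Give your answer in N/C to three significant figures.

Dipole moment p = qd = (1.00×10⁻¹¹ C)(0.0116 m) = 1.16×10⁻¹³ C·m.
For a dipole, E_r = (2kp cosθ)/r³.
kp/r³ = (8.99×10⁹)(1.16×10⁻¹³)/(0.480)³ = 0.009430 N/C.
E_r = 2·0.009430·cos67° = 0.007369 N/C.

E_r ≈ 0.00737 N/C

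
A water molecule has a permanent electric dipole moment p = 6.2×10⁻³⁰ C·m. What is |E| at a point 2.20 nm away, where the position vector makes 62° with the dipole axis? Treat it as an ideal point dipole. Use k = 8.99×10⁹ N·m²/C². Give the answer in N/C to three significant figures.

E ≈ 6.75×10⁶ N/C

At angle θ the dipole field magnitude is E = (kp/r³)·√(1 + 3cos²θ).
kp/r³ = (8.99×10⁹)(6.20×10⁻³⁰) / (2.20×10⁻⁹)³ = 5.235×10⁶ N/C.
√(1 + 3cos²62°) = √(1 + 3·0.2204) = √1.6612 ≈ 1.2889.
E ≈ 5.235×10⁶ × 1.289 = 6.747×10⁶ N/C.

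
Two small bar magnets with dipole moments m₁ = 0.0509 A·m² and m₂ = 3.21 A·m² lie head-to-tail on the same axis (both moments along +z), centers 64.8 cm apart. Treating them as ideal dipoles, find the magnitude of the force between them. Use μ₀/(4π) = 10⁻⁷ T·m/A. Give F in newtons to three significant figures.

F ≈ 5.56×10⁻⁷ N

On-axis B of dipole 1: B = (μ₀/4π)·2m₁/r³. Force on dipole 2: F = m₂·dB/dr.
dB/dr = −(μ₀/4π)·6m₁/r⁴, so |F| = (μ₀/4π)·6m₁m₂/r⁴.
F = 6(10⁻⁷)(0.0509)(3.21)/(0.648)⁴ = 5.560×10⁻⁷ N.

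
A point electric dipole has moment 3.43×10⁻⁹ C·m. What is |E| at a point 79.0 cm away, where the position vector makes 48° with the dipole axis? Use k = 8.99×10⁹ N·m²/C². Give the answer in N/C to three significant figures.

E ≈ 95.7 N/C

At angle θ the dipole field magnitude is E = (kp/r³)·√(1 + 3cos²θ).
kp/r³ = (8.99×10⁹)(3.43×10⁻⁹) / (0.790)³ = 62.54 N/C.
√(1 + 3cos²48°) = √(1 + 3·0.4477) = √2.3432 ≈ 1.5308.
E ≈ 62.54 × 1.531 = 95.74 N/C.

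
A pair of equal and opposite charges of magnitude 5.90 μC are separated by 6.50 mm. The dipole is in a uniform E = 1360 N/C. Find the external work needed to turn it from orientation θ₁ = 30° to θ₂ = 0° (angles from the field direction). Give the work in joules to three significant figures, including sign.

W ≈ -6.99×10⁻⁶ J

Dipole moment p = qd = (5.90×10⁻⁶ C)(0.00650 m) = 3.835×10⁻⁸ C·m.
W_ext = ΔU = U(θ₂) − U(θ₁) = −pE cosθ₂ − (−pE cosθ₁) = pE(cosθ₁ − cosθ₂).
W = (3.835×10⁻⁸)(1360)·(cos30° − cos0°) = (5.216×10⁻⁵)·(-0.1340) = -6.988×10⁻⁶ J.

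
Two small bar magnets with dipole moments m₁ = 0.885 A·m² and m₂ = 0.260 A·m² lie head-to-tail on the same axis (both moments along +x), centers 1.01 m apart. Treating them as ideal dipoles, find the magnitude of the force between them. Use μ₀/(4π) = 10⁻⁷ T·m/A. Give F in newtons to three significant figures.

F ≈ 1.33×10⁻⁷ N

On-axis B of dipole 1: B = (μ₀/4π)·2m₁/r³. Force on dipole 2: F = m₂·dB/dr.
dB/dr = −(μ₀/4π)·6m₁/r⁴, so |F| = (μ₀/4π)·6m₁m₂/r⁴.
F = 6(10⁻⁷)(0.885)(0.260)/(1.01)⁴ = 1.327×10⁻⁷ N.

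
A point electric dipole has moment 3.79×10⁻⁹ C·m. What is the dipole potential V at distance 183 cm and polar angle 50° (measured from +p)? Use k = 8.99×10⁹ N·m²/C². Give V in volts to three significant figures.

The dipole potential is V = kp cosθ / r².
V = (8.99×10⁹)(3.79×10⁻⁹)·cos50° / (1.83)² = 6.540 V.

V ≈ 6.54 V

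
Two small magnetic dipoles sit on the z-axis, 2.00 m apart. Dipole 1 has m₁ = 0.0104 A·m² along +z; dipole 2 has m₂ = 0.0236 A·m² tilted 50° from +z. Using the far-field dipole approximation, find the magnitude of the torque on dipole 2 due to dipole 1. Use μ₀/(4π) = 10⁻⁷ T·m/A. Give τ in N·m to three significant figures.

τ ≈ 4.70×10⁻¹² N·m

Dipole B is on the axis of dipole A, so B₁ there is axial: B₁ = (μ₀/4π)·2m₁/r³ along +z.
B₁ = 2(10⁻⁷)(0.0104)/(2.00)³ = 2.600×10⁻¹⁰ T.
τ = m₂ B₁ sinθ.
τ = (0.0236)(2.600×10⁻¹⁰)·sin50° = 4.700×10⁻¹² N·m.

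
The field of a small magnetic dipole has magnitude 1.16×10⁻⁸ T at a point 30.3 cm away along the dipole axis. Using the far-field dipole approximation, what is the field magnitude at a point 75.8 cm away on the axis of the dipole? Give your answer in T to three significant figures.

B ≈ 7.41×10⁻¹⁰ T

Dipole fields scale as 1/r³ in the far field; the geometry is the same at both points.
B₂ = B₁ · (r₁/r₂)³ = 1.16×10⁻⁸ · (30.3/75.8)³.
(r₁/r₂)³ = (0.3997)³ = 0.06387.
B₂ ≈ 7.409×10⁻¹⁰ T.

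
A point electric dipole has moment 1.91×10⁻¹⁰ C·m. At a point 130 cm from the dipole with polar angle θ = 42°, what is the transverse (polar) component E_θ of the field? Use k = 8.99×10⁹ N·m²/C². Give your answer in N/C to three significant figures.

For a dipole, E_θ = (kp sinθ)/r³.
kp/r³ = (8.99×10⁹)(1.91×10⁻¹⁰)/(1.30)³ = 0.7816 N/C.
E_θ = 0.7816·sin42° = 0.5230 N/C.

E_θ ≈ 0.523 N/C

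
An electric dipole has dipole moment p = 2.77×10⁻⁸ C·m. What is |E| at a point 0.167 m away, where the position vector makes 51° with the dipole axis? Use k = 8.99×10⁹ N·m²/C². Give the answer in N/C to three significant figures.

At angle θ the dipole field magnitude is E = (kp/r³)·√(1 + 3cos²θ).
kp/r³ = (8.99×10⁹)(2.77×10⁻⁸) / (0.167)³ = 5.347×10⁴ N/C.
√(1 + 3cos²51°) = √(1 + 3·0.3960) = √2.1881 ≈ 1.4792.
E ≈ 5.347×10⁴ × 1.479 = 7.909×10⁴ N/C.

E ≈ 7.91×10⁴ N/C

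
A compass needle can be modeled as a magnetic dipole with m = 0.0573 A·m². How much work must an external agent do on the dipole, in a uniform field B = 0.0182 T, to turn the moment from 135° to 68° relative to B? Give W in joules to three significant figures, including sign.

W_ext = ΔU = −mB cosθ₂ + mB cosθ₁ = mB(cosθ₁ − cosθ₂).
W = (0.0573)(0.0182)·(cos135° − cos68°) = (0.001043)·(-1.0817) = -0.001128 J.

W ≈ -0.00113 J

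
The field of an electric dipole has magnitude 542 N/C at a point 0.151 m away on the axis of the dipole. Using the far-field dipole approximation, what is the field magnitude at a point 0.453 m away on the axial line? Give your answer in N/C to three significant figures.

Dipole fields scale as 1/r³ in the far field; the geometry is the same at both points.
E₂ = E₁ · (r₁/r₂)³ = 542 · (0.151/0.453)³.
(r₁/r₂)³ = (0.3333)³ = 0.03704.
E₂ ≈ 20.07 N/C.

E ≈ 20.1 N/C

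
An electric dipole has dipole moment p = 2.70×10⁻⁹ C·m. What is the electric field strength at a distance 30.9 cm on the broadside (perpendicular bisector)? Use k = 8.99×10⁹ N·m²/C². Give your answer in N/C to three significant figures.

In the equatorial plane E = kp/r³.
E = (8.99×10⁹)(2.70×10⁻⁹) / (0.309)³ = 822.7 N/C.

E ≈ 823 N/C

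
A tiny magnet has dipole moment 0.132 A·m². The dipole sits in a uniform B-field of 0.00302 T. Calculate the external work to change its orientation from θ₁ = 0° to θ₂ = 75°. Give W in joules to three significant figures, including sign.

W ≈ 2.95×10⁻⁴ J

W_ext = ΔU = −mB cosθ₂ + mB cosθ₁ = mB(cosθ₁ − cosθ₂).
W = (0.132)(0.00302)·(cos0° − cos75°) = (3.986×10⁻⁴)·(+0.7412) = 2.955×10⁻⁴ J.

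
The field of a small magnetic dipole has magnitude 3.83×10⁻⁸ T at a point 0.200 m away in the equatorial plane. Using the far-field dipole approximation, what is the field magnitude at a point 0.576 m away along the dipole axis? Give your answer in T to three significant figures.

B ≈ 3.21×10⁻⁹ T

Dipole fields scale as 1/r³ in the far field.
The axial field is twice the equatorial field at the same r, so the geometry factor is 2/1.
B₂ = B₁ · (2/1) · (r₁/r₂)³ = 3.83×10⁻⁸ · 2 · (0.200/0.576)³.
(r₁/r₂)³ = (0.3472)³ = 0.04186.
B₂ ≈ 3.207×10⁻⁹ T.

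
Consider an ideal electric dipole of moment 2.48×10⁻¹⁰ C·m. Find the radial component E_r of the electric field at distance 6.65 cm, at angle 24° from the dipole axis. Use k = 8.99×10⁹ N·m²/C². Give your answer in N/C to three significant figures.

E_r ≈ 1.39×10⁴ N/C

For a dipole, E_r = (2kp cosθ)/r³.
kp/r³ = (8.99×10⁹)(2.48×10⁻¹⁰)/(0.0665)³ = 7581 N/C.
E_r = 2·7581·cos24° = 1.385×10⁴ N/C.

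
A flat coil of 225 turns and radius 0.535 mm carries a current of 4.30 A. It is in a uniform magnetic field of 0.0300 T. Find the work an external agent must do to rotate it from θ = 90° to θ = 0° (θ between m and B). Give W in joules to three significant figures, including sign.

m = NIA = NIπa² = 225·(4.30)·π·(5.35×10⁻⁴)² = 8.70×10⁻⁴ A·m².
W_ext = ΔU = −mB cosθ₂ + mB cosθ₁ = mB(cosθ₁ − cosθ₂).
W = (8.70×10⁻⁴)(0.0300)·(cos90° − cos0°) = (2.610×10⁻⁵)·(-1.0000) = -2.610×10⁻⁵ J.

W ≈ -2.61×10⁻⁵ J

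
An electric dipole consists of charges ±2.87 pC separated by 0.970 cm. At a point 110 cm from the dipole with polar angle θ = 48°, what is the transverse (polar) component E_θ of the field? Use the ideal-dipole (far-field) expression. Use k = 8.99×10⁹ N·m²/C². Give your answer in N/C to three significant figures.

Dipole moment p = qd = (2.87×10⁻¹² C)(0.00970 m) = 2.784×10⁻¹⁴ C·m.
For a dipole, E_θ = (kp sinθ)/r³.
kp/r³ = (8.99×10⁹)(2.784×10⁻¹⁴)/(1.10)³ = 1.880×10⁻⁴ N/C.
E_θ = 1.880×10⁻⁴·sin48° = 1.397×10⁻⁴ N/C.

E_θ ≈ 1.40×10⁻⁴ N/C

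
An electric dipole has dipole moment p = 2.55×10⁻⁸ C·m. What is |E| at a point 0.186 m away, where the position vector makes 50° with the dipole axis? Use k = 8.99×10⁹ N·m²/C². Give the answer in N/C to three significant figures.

At angle θ the dipole field magnitude is E = (kp/r³)·√(1 + 3cos²θ).
kp/r³ = (8.99×10⁹)(2.55×10⁻⁸) / (0.186)³ = 3.563×10⁴ N/C.
√(1 + 3cos²50°) = √(1 + 3·0.4132) = √2.2395 ≈ 1.4965.
E ≈ 3.563×10⁴ × 1.497 = 5.331×10⁴ N/C.

E ≈ 5.33×10⁴ N/C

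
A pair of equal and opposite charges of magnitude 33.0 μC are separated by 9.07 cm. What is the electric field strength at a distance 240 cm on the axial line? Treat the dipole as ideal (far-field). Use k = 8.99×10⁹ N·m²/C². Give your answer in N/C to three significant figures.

E ≈ 3890 N/C

Dipole moment p = qd = (3.30×10⁻⁵ C)(0.0907 m) = 2.993×10⁻⁶ C·m.
On the dipole axis E = 2kp/r³.
E = 2·(8.99×10⁹)(2.993×10⁻⁶) / (2.40)³ = 3893 N/C.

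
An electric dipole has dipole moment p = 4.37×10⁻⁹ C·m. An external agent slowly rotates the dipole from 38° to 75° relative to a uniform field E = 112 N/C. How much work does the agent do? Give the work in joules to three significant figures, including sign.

W ≈ 2.59×10⁻⁷ J

W_ext = ΔU = U(θ₂) − U(θ₁) = −pE cosθ₂ − (−pE cosθ₁) = pE(cosθ₁ − cosθ₂).
W = (4.37×10⁻⁹)(112)·(cos38° − cos75°) = (4.894×10⁻⁷)·(+0.5292) = 2.590×10⁻⁷ J.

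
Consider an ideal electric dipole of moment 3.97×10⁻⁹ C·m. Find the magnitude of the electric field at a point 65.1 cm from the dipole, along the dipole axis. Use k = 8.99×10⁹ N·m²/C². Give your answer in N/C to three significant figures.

E ≈ 259 N/C

On the dipole axis E = 2kp/r³.
E = 2·(8.99×10⁹)(3.97×10⁻⁹) / (0.651)³ = 258.7 N/C.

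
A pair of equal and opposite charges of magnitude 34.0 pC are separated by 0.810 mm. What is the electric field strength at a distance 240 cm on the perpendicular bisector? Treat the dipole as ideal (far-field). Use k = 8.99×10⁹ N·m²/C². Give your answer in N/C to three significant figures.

Dipole moment p = qd = (3.40×10⁻¹¹ C)(8.10×10⁻⁴ m) = 2.754×10⁻¹⁴ C·m.
In the equatorial plane E = kp/r³.
E = (8.99×10⁹)(2.754×10⁻¹⁴) / (2.40)³ = 1.791×10⁻⁵ N/C.

E ≈ 1.79×10⁻⁵ N/C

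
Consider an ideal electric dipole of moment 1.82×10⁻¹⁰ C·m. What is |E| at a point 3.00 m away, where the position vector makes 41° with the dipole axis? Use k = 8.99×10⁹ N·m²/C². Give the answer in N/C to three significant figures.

E ≈ 0.0997 N/C

At angle θ the dipole field magnitude is E = (kp/r³)·√(1 + 3cos²θ).
kp/r³ = (8.99×10⁹)(1.82×10⁻¹⁰) / (3.00)³ = 0.06060 N/C.
√(1 + 3cos²41°) = √(1 + 3·0.5696) = √2.7088 ≈ 1.6458.
E ≈ 0.06060 × 1.646 = 0.09974 N/C.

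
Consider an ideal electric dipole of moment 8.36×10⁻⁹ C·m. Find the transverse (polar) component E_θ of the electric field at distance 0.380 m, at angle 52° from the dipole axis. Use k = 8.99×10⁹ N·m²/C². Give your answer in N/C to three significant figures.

For a dipole, E_θ = (kp sinθ)/r³.
kp/r³ = (8.99×10⁹)(8.36×10⁻⁹)/(0.380)³ = 1370 N/C.
E_θ = 1370·sin52° = 1079 N/C.

E_θ ≈ 1080 N/C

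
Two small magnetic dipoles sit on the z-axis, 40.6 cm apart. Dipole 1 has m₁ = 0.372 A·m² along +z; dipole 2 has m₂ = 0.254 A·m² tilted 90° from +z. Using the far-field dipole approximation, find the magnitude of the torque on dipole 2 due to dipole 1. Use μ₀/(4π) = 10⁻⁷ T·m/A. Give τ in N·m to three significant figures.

τ ≈ 2.82×10⁻⁷ N·m

Dipole B is on the axis of dipole A, so B₁ there is axial: B₁ = (μ₀/4π)·2m₁/r³ along +z.
B₁ = 2(10⁻⁷)(0.372)/(0.406)³ = 1.112×10⁻⁶ T.
τ = m₂ B₁ sinθ.
τ = (0.254)(1.112×10⁻⁶)·sin90° = 2.824×10⁻⁷ N·m.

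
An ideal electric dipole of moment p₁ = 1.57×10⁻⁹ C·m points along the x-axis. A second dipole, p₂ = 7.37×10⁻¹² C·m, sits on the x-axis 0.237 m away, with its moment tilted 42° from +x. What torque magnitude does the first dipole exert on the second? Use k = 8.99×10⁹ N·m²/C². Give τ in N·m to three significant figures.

The second dipole sits on the axis of the first, so the field there is axial: E₁ = 2kp₁/r³ along +x.
E₁ = 2(8.99×10⁹)(1.57×10⁻⁹)/(0.237)³ = 2121 N/C.
Torque on the second dipole: τ = p₂ E₁ sinθ.
τ = (7.37×10⁻¹²)(2121)·sin42° = 1.046×10⁻⁸ N·m.

τ ≈ 1.05×10⁻⁸ N·m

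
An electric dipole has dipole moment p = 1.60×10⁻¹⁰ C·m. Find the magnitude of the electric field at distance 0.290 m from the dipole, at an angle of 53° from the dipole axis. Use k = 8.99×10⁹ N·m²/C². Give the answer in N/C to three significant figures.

E ≈ 85.2 N/C

At angle θ the dipole field magnitude is E = (kp/r³)·√(1 + 3cos²θ).
kp/r³ = (8.99×10⁹)(1.60×10⁻¹⁰) / (0.290)³ = 58.98 N/C.
√(1 + 3cos²53°) = √(1 + 3·0.3622) = √2.0865 ≈ 1.4445.
E ≈ 58.98 × 1.444 = 85.19 N/C.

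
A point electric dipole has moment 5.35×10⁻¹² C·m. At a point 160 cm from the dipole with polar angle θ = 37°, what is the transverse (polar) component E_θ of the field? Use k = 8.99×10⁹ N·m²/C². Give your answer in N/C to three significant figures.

E_θ ≈ 0.00707 N/C

For a dipole, E_θ = (kp sinθ)/r³.
kp/r³ = (8.99×10⁹)(5.35×10⁻¹²)/(1.60)³ = 0.01174 N/C.
E_θ = 0.01174·sin37° = 0.007067 N/C.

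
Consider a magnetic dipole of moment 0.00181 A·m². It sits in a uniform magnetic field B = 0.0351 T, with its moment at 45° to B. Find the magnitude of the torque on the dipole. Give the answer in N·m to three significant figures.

τ ≈ 4.49×10⁻⁵ N·m

Torque on a magnetic dipole: τ = mB sinθ.
τ = (0.00181)(0.0351)·sin45° = 4.492×10⁻⁵ N·m.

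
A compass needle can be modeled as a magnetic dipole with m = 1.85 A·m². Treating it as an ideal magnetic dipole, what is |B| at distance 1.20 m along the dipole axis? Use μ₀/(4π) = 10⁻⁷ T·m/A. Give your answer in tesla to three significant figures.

B ≈ 2.14×10⁻⁷ T

On axis B = (μ₀/4π)·2m/r³.
B = 2·(10⁻⁷)·(1.85) / (1.20)³ = 2.141×10⁻⁷ T.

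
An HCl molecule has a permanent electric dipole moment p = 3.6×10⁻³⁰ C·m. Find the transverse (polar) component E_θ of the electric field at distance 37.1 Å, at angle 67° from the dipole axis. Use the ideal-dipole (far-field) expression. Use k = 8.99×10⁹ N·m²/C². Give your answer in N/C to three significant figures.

E_θ ≈ 5.83×10⁵ N/C

For a dipole, E_θ = (kp sinθ)/r³.
kp/r³ = (8.99×10⁹)(3.60×10⁻³⁰)/(3.71×10⁻⁹)³ = 6.338×10⁵ N/C.
E_θ = 6.338×10⁵·sin67° = 5.834×10⁵ N/C.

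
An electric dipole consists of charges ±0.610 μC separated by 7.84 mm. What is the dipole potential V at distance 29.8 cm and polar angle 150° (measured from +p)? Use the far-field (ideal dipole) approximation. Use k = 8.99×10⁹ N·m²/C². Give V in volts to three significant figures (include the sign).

Dipole moment p = qd = (6.10×10⁻⁷ C)(0.00784 m) = 4.782×10⁻⁹ C·m.
The dipole potential is V = kp cosθ / r².
V = (8.99×10⁹)(4.782×10⁻⁹)·cos150° / (0.298)² = -419.2 V.

V ≈ -419 V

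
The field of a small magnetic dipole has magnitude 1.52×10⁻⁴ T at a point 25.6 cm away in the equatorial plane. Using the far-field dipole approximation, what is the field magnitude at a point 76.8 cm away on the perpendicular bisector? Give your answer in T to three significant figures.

Dipole fields scale as 1/r³ in the far field; the geometry is the same at both points.
B₂ = B₁ · (r₁/r₂)³ = 1.52×10⁻⁴ · (25.6/76.8)³.
(r₁/r₂)³ = (0.3333)³ = 0.03704.
B₂ ≈ 5.630×10⁻⁶ T.

B ≈ 5.63×10⁻⁶ T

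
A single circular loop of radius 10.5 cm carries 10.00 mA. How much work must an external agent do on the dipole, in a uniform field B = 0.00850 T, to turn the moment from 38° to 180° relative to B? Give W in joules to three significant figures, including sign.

Magnetic moment m = IA = Iπa² = (0.0100)·π·(0.105)² = 3.464×10⁻⁴ A·m².
W_ext = ΔU = −mB cosθ₂ + mB cosθ₁ = mB(cosθ₁ − cosθ₂).
W = (3.464×10⁻⁴)(0.00850)·(cos38° − cos180°) = (2.944×10⁻⁶)·(+1.7880) = 5.265×10⁻⁶ J.

W ≈ 5.26×10⁻⁶ J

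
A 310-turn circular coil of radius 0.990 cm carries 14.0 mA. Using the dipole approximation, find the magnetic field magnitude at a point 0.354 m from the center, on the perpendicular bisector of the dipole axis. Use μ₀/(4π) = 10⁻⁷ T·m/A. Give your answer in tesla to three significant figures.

m = NIA = NIπa² = 310·(0.0140)·π·(0.00990)² = 0.001336 A·m².
In the equatorial plane B = (μ₀/4π)·m/r³ (half the axial value).
B = (10⁻⁷)·(0.001336) / (0.354)³ = 3.012×10⁻⁹ T.

B ≈ 3.01×10⁻⁹ T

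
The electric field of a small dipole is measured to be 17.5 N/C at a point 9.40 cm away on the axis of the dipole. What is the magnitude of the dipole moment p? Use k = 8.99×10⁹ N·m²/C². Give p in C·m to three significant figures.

On axis E = 2kp/r³, so p = Er³/(2k).
p = (17.5)·(0.0940)³ / (2·8.99×10⁹) = 8.084×10⁻¹³ C·m.

p ≈ 8.08×10⁻¹³ C·m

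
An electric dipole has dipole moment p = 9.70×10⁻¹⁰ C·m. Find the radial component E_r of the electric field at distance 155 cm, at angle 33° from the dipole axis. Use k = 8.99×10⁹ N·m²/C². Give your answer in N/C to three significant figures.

E_r ≈ 3.93 N/C

For a dipole, E_r = (2kp cosθ)/r³.
kp/r³ = (8.99×10⁹)(9.70×10⁻¹⁰)/(1.55)³ = 2.342 N/C.
E_r = 2·2.342·cos33° = 3.928 N/C.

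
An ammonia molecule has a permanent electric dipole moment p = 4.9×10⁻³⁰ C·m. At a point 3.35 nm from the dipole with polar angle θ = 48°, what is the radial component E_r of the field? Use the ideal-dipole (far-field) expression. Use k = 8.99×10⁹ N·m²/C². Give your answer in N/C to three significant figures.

E_r ≈ 1.57×10⁶ N/C

For a dipole, E_r = (2kp cosθ)/r³.
kp/r³ = (8.99×10⁹)(4.90×10⁻³⁰)/(3.35×10⁻⁹)³ = 1.172×10⁶ N/C.
E_r = 2·1.172×10⁶·cos48° = 1.568×10⁶ N/C.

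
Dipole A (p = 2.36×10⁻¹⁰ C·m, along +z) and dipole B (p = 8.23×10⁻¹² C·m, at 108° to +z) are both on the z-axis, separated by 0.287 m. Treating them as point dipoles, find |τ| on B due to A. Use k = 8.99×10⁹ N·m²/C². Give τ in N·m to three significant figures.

The second dipole sits on the axis of the first, so the field there is axial: E₁ = 2kp₁/r³ along +z.
E₁ = 2(8.99×10⁹)(2.36×10⁻¹⁰)/(0.287)³ = 179.5 N/C.
Torque on the second dipole: τ = p₂ E₁ sinθ.
τ = (8.23×10⁻¹²)(179.5)·sin108° = 1.405×10⁻⁹ N·m.

τ ≈ 1.40×10⁻⁹ N·m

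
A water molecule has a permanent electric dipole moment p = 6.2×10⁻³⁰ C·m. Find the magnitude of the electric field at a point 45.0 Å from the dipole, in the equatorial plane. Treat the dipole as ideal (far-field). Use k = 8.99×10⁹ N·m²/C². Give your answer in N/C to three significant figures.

E ≈ 6.12×10⁵ N/C

In the equatorial plane E = kp/r³.
E = (8.99×10⁹)(6.20×10⁻³⁰) / (4.50×10⁻⁹)³ = 6.117×10⁵ N/C.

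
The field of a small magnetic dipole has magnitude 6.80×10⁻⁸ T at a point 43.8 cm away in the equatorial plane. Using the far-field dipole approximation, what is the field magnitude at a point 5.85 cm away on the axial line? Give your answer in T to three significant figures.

B ≈ 5.71×10⁻⁵ T

Dipole fields scale as 1/r³ in the far field.
The axial field is twice the equatorial field at the same r, so the geometry factor is 2/1.
B₂ = B₁ · (2/1) · (r₁/r₂)³ = 6.80×10⁻⁸ · 2 · (43.8/5.85)³.
(r₁/r₂)³ = (7.487)³ = 419.7.
B₂ ≈ 5.708×10⁻⁵ T.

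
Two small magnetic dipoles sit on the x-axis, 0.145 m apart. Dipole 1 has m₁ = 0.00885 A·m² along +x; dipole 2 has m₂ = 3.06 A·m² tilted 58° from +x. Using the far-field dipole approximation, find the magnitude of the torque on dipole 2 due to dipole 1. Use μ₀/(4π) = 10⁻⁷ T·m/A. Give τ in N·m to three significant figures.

Dipole B is on the axis of dipole A, so B₁ there is axial: B₁ = (μ₀/4π)·2m₁/r³ along +x.
B₁ = 2(10⁻⁷)(0.00885)/(0.145)³ = 5.806×10⁻⁷ T.
τ = m₂ B₁ sinθ.
τ = (3.06)(5.806×10⁻⁷)·sin58° = 1.507×10⁻⁶ N·m.

τ ≈ 1.51×10⁻⁶ N·m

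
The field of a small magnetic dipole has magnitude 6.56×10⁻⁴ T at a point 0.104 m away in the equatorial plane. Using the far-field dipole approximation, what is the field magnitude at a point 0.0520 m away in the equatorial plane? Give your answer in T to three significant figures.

B ≈ 0.00525 T

Dipole fields scale as 1/r³ in the far field; the geometry is the same at both points.
B₂ = B₁ · (r₁/r₂)³ = 6.56×10⁻⁴ · (0.104/0.0520)³.
(r₁/r₂)³ = (2)³ = 8.
B₂ ≈ 0.005248 T.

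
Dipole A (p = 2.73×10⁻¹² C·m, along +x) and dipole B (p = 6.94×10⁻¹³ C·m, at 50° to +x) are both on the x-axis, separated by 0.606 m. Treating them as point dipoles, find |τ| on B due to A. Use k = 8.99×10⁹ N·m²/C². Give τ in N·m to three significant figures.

τ ≈ 1.17×10⁻¹³ N·m

The second dipole sits on the axis of the first, so the field there is axial: E₁ = 2kp₁/r³ along +x.
E₁ = 2(8.99×10⁹)(2.73×10⁻¹²)/(0.606)³ = 0.2206 N/C.
Torque on the second dipole: τ = p₂ E₁ sinθ.
τ = (6.94×10⁻¹³)(0.2206)·sin50° = 1.173×10⁻¹³ N·m.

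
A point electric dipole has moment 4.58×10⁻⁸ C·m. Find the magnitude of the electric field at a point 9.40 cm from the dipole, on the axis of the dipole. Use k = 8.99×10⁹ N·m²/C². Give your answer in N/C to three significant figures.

On the dipole axis E = 2kp/r³.
E = 2·(8.99×10⁹)(4.58×10⁻⁸) / (0.0940)³ = 9.915×10⁵ N/C.

E ≈ 9.91×10⁵ N/C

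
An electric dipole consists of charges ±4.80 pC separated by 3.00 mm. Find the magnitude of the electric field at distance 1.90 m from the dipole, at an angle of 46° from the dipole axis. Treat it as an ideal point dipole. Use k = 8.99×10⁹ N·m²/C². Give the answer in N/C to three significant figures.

Dipole moment p = qd = (4.80×10⁻¹² C)(0.00300 m) = 1.44×10⁻¹⁴ C·m.
At angle θ the dipole field magnitude is E = (kp/r³)·√(1 + 3cos²θ).
kp/r³ = (8.99×10⁹)(1.44×10⁻¹⁴) / (1.90)³ = 1.887×10⁻⁵ N/C.
√(1 + 3cos²46°) = √(1 + 3·0.4826) = √2.4477 ≈ 1.5645.
E ≈ 1.887×10⁻⁵ × 1.564 = 2.953×10⁻⁵ N/C.

E ≈ 2.95×10⁻⁵ N/C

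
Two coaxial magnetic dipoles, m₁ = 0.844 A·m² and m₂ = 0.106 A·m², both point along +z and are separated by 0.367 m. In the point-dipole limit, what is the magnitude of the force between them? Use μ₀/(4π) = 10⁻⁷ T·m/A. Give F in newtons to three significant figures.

F ≈ 2.96×10⁻⁶ N

On-axis B of dipole 1: B = (μ₀/4π)·2m₁/r³. Force on dipole 2: F = m₂·dB/dr.
dB/dr = −(μ₀/4π)·6m₁/r⁴, so |F| = (μ₀/4π)·6m₁m₂/r⁴.
F = 6(10⁻⁷)(0.844)(0.106)/(0.367)⁴ = 2.959×10⁻⁶ N.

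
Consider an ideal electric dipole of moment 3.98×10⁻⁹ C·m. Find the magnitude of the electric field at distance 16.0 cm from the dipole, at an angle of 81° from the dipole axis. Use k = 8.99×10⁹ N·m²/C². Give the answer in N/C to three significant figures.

At angle θ the dipole field magnitude is E = (kp/r³)·√(1 + 3cos²θ).
kp/r³ = (8.99×10⁹)(3.98×10⁻⁹) / (0.160)³ = 8735 N/C.
√(1 + 3cos²81°) = √(1 + 3·0.0245) = √1.0734 ≈ 1.0361.
E ≈ 8735 × 1.036 = 9050 N/C.

E ≈ 9050 N/C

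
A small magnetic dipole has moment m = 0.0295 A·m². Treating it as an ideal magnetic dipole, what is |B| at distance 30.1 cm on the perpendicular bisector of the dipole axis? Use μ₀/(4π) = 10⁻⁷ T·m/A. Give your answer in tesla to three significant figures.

In the equatorial plane B = (μ₀/4π)·m/r³ (half the axial value).
B = (10⁻⁷)·(0.0295) / (0.301)³ = 1.082×10⁻⁷ T.

B ≈ 1.08×10⁻⁷ T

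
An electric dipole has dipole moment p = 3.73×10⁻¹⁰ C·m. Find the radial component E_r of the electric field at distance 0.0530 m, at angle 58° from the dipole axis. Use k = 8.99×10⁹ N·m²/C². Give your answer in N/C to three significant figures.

For a dipole, E_r = (2kp cosθ)/r³.
kp/r³ = (8.99×10⁹)(3.73×10⁻¹⁰)/(0.0530)³ = 2.252×10⁴ N/C.
E_r = 2·2.252×10⁴·cos58° = 2.387×10⁴ N/C.

E_r ≈ 2.39×10⁴ N/C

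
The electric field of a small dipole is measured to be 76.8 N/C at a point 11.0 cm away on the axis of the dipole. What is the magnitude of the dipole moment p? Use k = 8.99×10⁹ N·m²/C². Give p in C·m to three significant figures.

On axis E = 2kp/r³, so p = Er³/(2k).
p = (76.8)·(0.110)³ / (2·8.99×10⁹) = 5.685×10⁻¹² C·m.

p ≈ 5.69×10⁻¹² C·m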